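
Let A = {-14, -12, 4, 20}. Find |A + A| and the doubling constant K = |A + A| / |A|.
K = |A + A| / |A| = 9/4

Enumerate A + A = {a + b : a, b ∈ A}. With |A| = 4, there are |A|^2 = 16 ordered sum pairs; collecting distinct values, A + A = {-28, -26, -24, -10, -8, 6, 8, 24, 40}, so |A + A| = 9. Thus K = 9/4. For comparison, the minimum possible |A + A| over all 4-element sets is 2·4 − 1 = 7 (so min K = 7/4), attained only by arithmetic progressions.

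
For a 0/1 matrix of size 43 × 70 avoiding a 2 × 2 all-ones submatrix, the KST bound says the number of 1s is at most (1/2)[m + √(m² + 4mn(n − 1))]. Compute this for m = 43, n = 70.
z(43, 70; 2, 2) ≤ (1/2)[43 + √(43² + 4·43·70·69)] = (1/2)[43 + √832609] = 477.7371

Kővári–Sós–Turán: let r_1, ..., r_43 be the row sums and z = Σ r_i the total number of 1s. Each pair of columns can share at most one row with both entries 1 (else a 2×2 all-ones block appears), so Σ_i C(r_i, 2) ≤ C(70, 2) = 2415. By convexity Σ_i C(r_i, 2) ≥ 43·C(z/43, 2) = z(z − 43)/(2·43), giving z² − 43z − 43·70·69 ≤ 0 and hence z ≤ (1/2)[43 + √(1849 + 4·207690)] = (1/2)[43 + √832609] ≈ (1/2)(43 + 912.4741) = 477.7371.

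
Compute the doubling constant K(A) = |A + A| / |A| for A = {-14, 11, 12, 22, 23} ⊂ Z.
K = |A + A| / |A| = 14/5

Enumerate A + A = {a + b : a, b ∈ A}. With |A| = 5, there are |A|^2 = 25 ordered sum pairs; collecting distinct values, A + A = {-28, -3, -2, 8, 9, 22, 23, 24, 33, 34, 35, 44, 45, 46}, so |A + A| = 14. Thus K = 14/5. For comparison, the minimum possible |A + A| over all 5-element sets is 2·5 − 1 = 9 (so min K = 9/5), attained only by arithmetic progressions.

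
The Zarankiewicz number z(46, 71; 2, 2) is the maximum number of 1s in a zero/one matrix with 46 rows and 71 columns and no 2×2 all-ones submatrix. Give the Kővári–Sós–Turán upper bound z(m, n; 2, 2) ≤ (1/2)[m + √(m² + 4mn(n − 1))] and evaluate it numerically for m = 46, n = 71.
z(46, 71; 2, 2) ≤ (1/2)[46 + √(46² + 4·46·71·70)] = (1/2)[46 + √916596] = 501.6951

Kővári–Sós–Turán: let r_1, ..., r_46 be the row sums and z = Σ r_i the total number of 1s. Each pair of columns can share at most one row with both entries 1 (else a 2×2 all-ones block appears), so Σ_i C(r_i, 2) ≤ C(71, 2) = 2485. By convexity Σ_i C(r_i, 2) ≥ 46·C(z/46, 2) = z(z − 46)/(2·46), giving z² − 46z − 46·71·70 ≤ 0 and hence z ≤ (1/2)[46 + √(2116 + 4·228620)] = (1/2)[46 + √916596] ≈ (1/2)(46 + 957.3902) = 501.6951.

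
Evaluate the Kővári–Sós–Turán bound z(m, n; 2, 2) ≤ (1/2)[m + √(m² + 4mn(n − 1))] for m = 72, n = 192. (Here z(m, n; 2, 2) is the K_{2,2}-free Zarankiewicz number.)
z(72, 192; 2, 2) ≤ (1/2)[72 + √(72² + 4·72·192·191)] = (1/2)[72 + √10566720] = 1661.3246

Kővári–Sós–Turán: let r_1, ..., r_72 be the row sums and z = Σ r_i the total number of 1s. Each pair of columns can share at most one row with both entries 1 (else a 2×2 all-ones block appears), so Σ_i C(r_i, 2) ≤ C(192, 2) = 18336. By convexity Σ_i C(r_i, 2) ≥ 72·C(z/72, 2) = z(z − 72)/(2·72), giving z² − 72z − 72·192·191 ≤ 0 and hence z ≤ (1/2)[72 + √(5184 + 4·2640384)] = (1/2)[72 + √10566720] ≈ (1/2)(72 + 3250.6492) = 1661.3246.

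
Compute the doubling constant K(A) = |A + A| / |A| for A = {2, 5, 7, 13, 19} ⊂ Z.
K = |A + A| / |A| = 14/5

Enumerate A + A = {a + b : a, b ∈ A}. With |A| = 5, there are |A|^2 = 25 ordered sum pairs; collecting distinct values, A + A = {4, 7, 9, 10, 12, 14, 15, 18, 20, 21, 24, 26, 32, 38}, so |A + A| = 14. Thus K = 14/5. For comparison, the minimum possible |A + A| over all 5-element sets is 2·5 − 1 = 9 (so min K = 9/5), attained only by arithmetic progressions.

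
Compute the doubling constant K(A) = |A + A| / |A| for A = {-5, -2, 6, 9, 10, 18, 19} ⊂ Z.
K = |A + A| / |A| = 25/7

Enumerate A + A = {a + b : a, b ∈ A}. With |A| = 7, there are |A|^2 = 49 ordered sum pairs; collecting distinct values, A + A = {-10, -7, -4, 1, 4, 5, 7, 8, 12, 13, 14, 15, 16, 17, 18, 19, 20, 24, 25, 27, 28, 29, 36, 37, 38}, so |A + A| = 25. Thus K = 25/7. For comparison, the minimum possible |A + A| over all 7-element sets is 2·7 − 1 = 13 (so min K = 13/7), attained only by arithmetic progressions.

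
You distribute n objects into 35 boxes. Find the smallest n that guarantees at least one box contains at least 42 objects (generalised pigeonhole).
n = (42 − 1)·35 + 1 = 1436

By the generalised pigeonhole principle, to guarantee some box contains ≥ r objects we need more than (r − 1) · k objects total. Threshold: n = (r − 1) · k + 1. With r = 42 and k = 35: n = 41 · 35 + 1 = 1435 + 1 = 1436. For n = 1435 = 41 · 35, we can put exactly 41 objects in every box, avoiding 42 in any single one — so 1436 is tight.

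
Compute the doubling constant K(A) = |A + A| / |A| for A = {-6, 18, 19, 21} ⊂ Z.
K = |A + A| / |A| = 10/4 = 5/2

Enumerate A + A = {a + b : a, b ∈ A}. With |A| = 4, there are |A|^2 = 16 ordered sum pairs; collecting distinct values, A + A = {-12, 12, 13, 15, 36, 37, 38, 39, 40, 42}, so |A + A| = 10. Thus K = 10/4 = 5/2. For comparison, the minimum possible |A + A| over all 4-element sets is 2·4 − 1 = 7 (so min K = 7/4), attained only by arithmetic progressions.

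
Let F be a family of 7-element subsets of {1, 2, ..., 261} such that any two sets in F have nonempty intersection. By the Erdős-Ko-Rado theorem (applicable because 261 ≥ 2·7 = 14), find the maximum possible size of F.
max |F| = C(260, 6) = 404830840960

The Erdős-Ko-Rado theorem states: for n ≥ 2k, an intersecting family of k-subsets of an n-element set has size at most C(n − 1, k − 1), with equality for 'star' families {A ⊆ [n] : |A| = k, i ∈ A} (fix an element i). For n = 261, k = 7: C(260, 6) = 404830840960.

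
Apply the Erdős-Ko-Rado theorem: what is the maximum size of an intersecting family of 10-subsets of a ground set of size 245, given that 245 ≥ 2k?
max |F| = C(244, 9) = 7276322244723048

Erdős-Ko-Rado (1961): when n ≥ 2k, max |F| = C(n−1, k−1). The bound is attained by the star {A : i ∈ A} for any fixed i ∈ [n]. Here C(245−1, 10−1) = C(244, 9) = 7276322244723048.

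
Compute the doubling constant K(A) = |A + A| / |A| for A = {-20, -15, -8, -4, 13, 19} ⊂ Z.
K = |A + A| / |A| = 21/6 = 7/2

Enumerate A + A = {a + b : a, b ∈ A}. With |A| = 6, there are |A|^2 = 36 ordered sum pairs; collecting distinct values, A + A = {-40, -35, -30, -28, -24, -23, -19, -16, -12, -8, -7, -2, -1, 4, 5, 9, 11, 15, 26, 32, 38}, so |A + A| = 21. Thus K = 21/6 = 7/2. For comparison, the minimum possible |A + A| over all 6-element sets is 2·6 − 1 = 11 (so min K = 11/6), attained only by arithmetic progressions.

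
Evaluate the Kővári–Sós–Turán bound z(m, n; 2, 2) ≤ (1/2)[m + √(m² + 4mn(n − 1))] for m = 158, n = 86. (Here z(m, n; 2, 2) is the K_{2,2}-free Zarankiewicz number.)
z(158, 86; 2, 2) ≤ (1/2)[158 + √(158² + 4·158·86·85)] = (1/2)[158 + √4644884] = 1156.5996

Kővári–Sós–Turán: let r_1, ..., r_158 be the row sums and z = Σ r_i the total number of 1s. Each pair of columns can share at most one row with both entries 1 (else a 2×2 all-ones block appears), so Σ_i C(r_i, 2) ≤ C(86, 2) = 3655. By convexity Σ_i C(r_i, 2) ≥ 158·C(z/158, 2) = z(z − 158)/(2·158), giving z² − 158z − 158·86·85 ≤ 0 and hence z ≤ (1/2)[158 + √(24964 + 4·1154980)] = (1/2)[158 + √4644884] ≈ (1/2)(158 + 2155.1993) = 1156.5996.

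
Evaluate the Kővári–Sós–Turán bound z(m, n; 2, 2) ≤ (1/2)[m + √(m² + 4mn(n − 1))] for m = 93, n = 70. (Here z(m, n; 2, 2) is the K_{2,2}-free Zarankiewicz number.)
z(93, 70; 2, 2) ≤ (1/2)[93 + √(93² + 4·93·70·69)] = (1/2)[93 + √1805409] = 718.3275

Kővári–Sós–Turán: let r_1, ..., r_93 be the row sums and z = Σ r_i the total number of 1s. Each pair of columns can share at most one row with both entries 1 (else a 2×2 all-ones block appears), so Σ_i C(r_i, 2) ≤ C(70, 2) = 2415. By convexity Σ_i C(r_i, 2) ≥ 93·C(z/93, 2) = z(z − 93)/(2·93), giving z² − 93z − 93·70·69 ≤ 0 and hence z ≤ (1/2)[93 + √(8649 + 4·449190)] = (1/2)[93 + √1805409] ≈ (1/2)(93 + 1343.6551) = 718.3275.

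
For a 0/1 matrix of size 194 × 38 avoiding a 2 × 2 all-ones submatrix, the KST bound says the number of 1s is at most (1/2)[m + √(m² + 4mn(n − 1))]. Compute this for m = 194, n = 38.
z(194, 38; 2, 2) ≤ (1/2)[194 + √(194² + 4·194·38·37)] = (1/2)[194 + √1128692] = 628.1996

Kővári–Sós–Turán: let r_1, ..., r_194 be the row sums and z = Σ r_i the total number of 1s. Each pair of columns can share at most one row with both entries 1 (else a 2×2 all-ones block appears), so Σ_i C(r_i, 2) ≤ C(38, 2) = 703. By convexity Σ_i C(r_i, 2) ≥ 194·C(z/194, 2) = z(z − 194)/(2·194), giving z² − 194z − 194·38·37 ≤ 0 and hence z ≤ (1/2)[194 + √(37636 + 4·272764)] = (1/2)[194 + √1128692] ≈ (1/2)(194 + 1062.3992) = 628.1996.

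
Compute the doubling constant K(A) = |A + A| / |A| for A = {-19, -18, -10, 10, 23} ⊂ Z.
K = |A + A| / |A| = 15/5 = 3

Enumerate A + A = {a + b : a, b ∈ A}. With |A| = 5, there are |A|^2 = 25 ordered sum pairs; collecting distinct values, A + A = {-38, -37, -36, -29, -28, -20, -9, -8, 0, 4, 5, 13, 20, 33, 46}, so |A + A| = 15. Thus K = 15/5 = 3. For comparison, the minimum possible |A + A| over all 5-element sets is 2·5 − 1 = 9 (so min K = 9/5), attained only by arithmetic progressions.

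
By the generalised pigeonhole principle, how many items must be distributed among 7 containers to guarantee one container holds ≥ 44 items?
n = (44 − 1)·7 + 1 = 302

By the generalised pigeonhole principle, to guarantee some box contains ≥ r objects we need more than (r − 1) · k objects total. Threshold: n = (r − 1) · k + 1. With r = 44 and k = 7: n = 43 · 7 + 1 = 301 + 1 = 302. For n = 301 = 43 · 7, we can put exactly 43 objects in every box, avoiding 44 in any single one — so 302 is tight.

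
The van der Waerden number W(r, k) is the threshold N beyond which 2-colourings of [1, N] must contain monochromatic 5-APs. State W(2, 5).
W(2, 5) = 178

This is a classical value, W(2, 5) = 178, established by combining an explicit 2-colouring of {1, ..., 177} with no monochromatic 5-AP (giving the lower bound W(2, 5) > 177) and a finite case analysis / exhaustive computer search showing every 2-colouring of {1, ..., 178} has such an AP.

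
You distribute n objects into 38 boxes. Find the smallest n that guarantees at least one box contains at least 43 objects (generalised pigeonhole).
n = (43 − 1)·38 + 1 = 1597

By the generalised pigeonhole principle, to guarantee some box contains ≥ r objects we need more than (r − 1) · k objects total. Threshold: n = (r − 1) · k + 1. With r = 43 and k = 38: n = 42 · 38 + 1 = 1596 + 1 = 1597. For n = 1596 = 42 · 38, we can put exactly 42 objects in every box, avoiding 43 in any single one — so 1597 is tight.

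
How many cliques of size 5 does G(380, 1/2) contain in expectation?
E[# K_5] = C(380, 5) · (1/2)^C(5, 2) = 64307637576 / 2^10 = 8038454697/128 = 62800427.3203125

For each 5-subset S of vertices (there are C(380, 5) = 64307637576 such S), let X_S = 1 if S induces a K_5 (all C(5, 2) = 10 edges present). Then P(X_S = 1) = (1/2)^10 = 1/1024. By linearity of expectation, E[# K_5] = C(380, 5) · (1/2)^10 = 64307637576 / 1024 = 8038454697/128 = 62800427.3203125.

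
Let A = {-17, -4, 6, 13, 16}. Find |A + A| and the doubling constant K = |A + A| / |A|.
K = |A + A| / |A| = 14/5

Enumerate A + A = {a + b : a, b ∈ A}. With |A| = 5, there are |A|^2 = 25 ordered sum pairs; collecting distinct values, A + A = {-34, -21, -11, -8, -4, -1, 2, 9, 12, 19, 22, 26, 29, 32}, so |A + A| = 14. Thus K = 14/5. For comparison, the minimum possible |A + A| over all 5-element sets is 2·5 − 1 = 9 (so min K = 9/5), attained only by arithmetic progressions.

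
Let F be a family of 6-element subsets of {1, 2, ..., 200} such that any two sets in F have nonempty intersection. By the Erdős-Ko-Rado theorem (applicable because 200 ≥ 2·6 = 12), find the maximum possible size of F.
max |F| = C(199, 5) = 2472258789

Erdős-Ko-Rado (1961): when n ≥ 2k, max |F| = C(n−1, k−1). The bound is attained by the star {A : i ∈ A} for any fixed i ∈ [n]. Here C(200−1, 6−1) = C(199, 5) = 2472258789.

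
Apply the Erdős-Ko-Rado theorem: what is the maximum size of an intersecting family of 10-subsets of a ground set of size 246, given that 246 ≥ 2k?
max |F| = C(245, 9) = 7553809109987910

Erdős-Ko-Rado (1961): when n ≥ 2k, max |F| = C(n−1, k−1). The bound is attained by the star {A : i ∈ A} for any fixed i ∈ [n]. Here C(246−1, 10−1) = C(245, 9) = 7553809109987910.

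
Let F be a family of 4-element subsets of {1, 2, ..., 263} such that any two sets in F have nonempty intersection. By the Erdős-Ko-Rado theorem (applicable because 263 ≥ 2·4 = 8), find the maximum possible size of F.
max |F| = C(262, 3) = 2963220

The Erdős-Ko-Rado theorem states: for n ≥ 2k, an intersecting family of k-subsets of an n-element set has size at most C(n − 1, k − 1), with equality for 'star' families {A ⊆ [n] : |A| = k, i ∈ A} (fix an element i). For n = 263, k = 4: C(262, 3) = 2963220.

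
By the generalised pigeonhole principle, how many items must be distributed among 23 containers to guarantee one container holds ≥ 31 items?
n = (31 − 1)·23 + 1 = 691

By the generalised pigeonhole principle, to guarantee some box contains ≥ r objects we need more than (r − 1) · k objects total. Threshold: n = (r − 1) · k + 1. With r = 31 and k = 23: n = 30 · 23 + 1 = 690 + 1 = 691. For n = 690 = 30 · 23, we can put exactly 30 objects in every box, avoiding 31 in any single one — so 691 is tight.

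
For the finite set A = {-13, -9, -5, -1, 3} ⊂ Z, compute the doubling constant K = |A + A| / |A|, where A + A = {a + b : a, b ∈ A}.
K = |A + A| / |A| = 9/5

Enumerate A + A = {a + b : a, b ∈ A}. With |A| = 5, there are |A|^2 = 25 ordered sum pairs; collecting distinct values, A + A = {-26, -22, -18, -14, -10, -6, -2, 2, 6}, so |A + A| = 9. Thus K = 9/5. Here |A + A| = 2|A| − 1 = 9, the minimum possible — so K = 9/5 is minimal, which holds iff A is an arithmetic progression.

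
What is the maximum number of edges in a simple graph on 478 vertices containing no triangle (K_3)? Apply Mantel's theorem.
ex(478, K_3) = ⌊478^2/4⌋ = 57121

Mantel (1907): a triangle-free graph on n vertices has at most ⌊n^2/4⌋ edges, with equality for the complete bipartite graph K_{⌊n/2⌋, ⌈n/2⌉}. For n = 478: ⌊478^2/4⌋ = ⌊228484/4⌋ = 57121. The extremal graph is K_{239, 239}, which has 239·239 = 57121 edges.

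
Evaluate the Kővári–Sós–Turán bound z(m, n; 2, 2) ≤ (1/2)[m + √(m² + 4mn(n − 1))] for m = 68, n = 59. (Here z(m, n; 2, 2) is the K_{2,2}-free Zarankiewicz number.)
z(68, 59; 2, 2) ≤ (1/2)[68 + √(68² + 4·68·59·58)] = (1/2)[68 + √935408] = 517.5825

Kővári–Sós–Turán: let r_1, ..., r_68 be the row sums and z = Σ r_i the total number of 1s. Each pair of columns can share at most one row with both entries 1 (else a 2×2 all-ones block appears), so Σ_i C(r_i, 2) ≤ C(59, 2) = 1711. By convexity Σ_i C(r_i, 2) ≥ 68·C(z/68, 2) = z(z − 68)/(2·68), giving z² − 68z − 68·59·58 ≤ 0 and hence z ≤ (1/2)[68 + √(4624 + 4·232696)] = (1/2)[68 + √935408] ≈ (1/2)(68 + 967.1649) = 517.5825.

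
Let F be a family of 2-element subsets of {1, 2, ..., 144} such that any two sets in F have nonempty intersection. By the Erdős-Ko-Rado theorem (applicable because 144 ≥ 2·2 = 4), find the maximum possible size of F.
max |F| = C(143, 1) = 143

Erdős-Ko-Rado (1961): when n ≥ 2k, max |F| = C(n−1, k−1). The bound is attained by the star {A : i ∈ A} for any fixed i ∈ [n]. Here C(144−1, 2−1) = C(143, 1) = 143.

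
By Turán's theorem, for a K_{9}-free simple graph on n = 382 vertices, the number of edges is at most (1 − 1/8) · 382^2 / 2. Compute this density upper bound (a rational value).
Turán density bound = (7/8) · 382^2/2 = 255367/4 ≈ 63841.75

Turán's theorem: ex(n, K_{r+1}) is achieved by the complete r-partite Turán graph T(n, r) with parts as balanced as possible, and is at most (1 − 1/r) · n^2/2. For r = 8, n = 382: the density bound is (7/8) · 145924/2 = 255367/4 ≈ 63841.75. The integer-valued extremum is e(T(382, 8)) = 63841, which is strictly less than the density bound 255367/4 since 8 ∤ 382 (the parts of T(382, 8) cannot all be equal).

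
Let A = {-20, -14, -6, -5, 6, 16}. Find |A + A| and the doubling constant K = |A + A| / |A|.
K = |A + A| / |A| = 21/6 = 7/2

Enumerate A + A = {a + b : a, b ∈ A}. With |A| = 6, there are |A|^2 = 36 ordered sum pairs; collecting distinct values, A + A = {-40, -34, -28, -26, -25, -20, -19, -14, -12, -11, -10, -8, -4, 0, 1, 2, 10, 11, 12, 22, 32}, so |A + A| = 21. Thus K = 21/6 = 7/2. For comparison, the minimum possible |A + A| over all 6-element sets is 2·6 − 1 = 11 (so min K = 11/6), attained only by arithmetic progressions.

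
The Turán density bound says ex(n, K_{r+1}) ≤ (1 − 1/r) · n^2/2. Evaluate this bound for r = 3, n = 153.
Turán density bound = (2/3) · 153^2/2 = 7803

Turán's theorem: ex(n, K_{r+1}) is achieved by the complete r-partite Turán graph T(n, r) with parts as balanced as possible, and is at most (1 − 1/r) · n^2/2. For r = 3, n = 153: the density bound is (2/3) · 23409/2 = 7803. Since 3 ∣ 153, the Turán graph T(153, 3) has parts of equal size 51, and its edge count e(T(153, 3)) = 7803 attains the density bound exactly.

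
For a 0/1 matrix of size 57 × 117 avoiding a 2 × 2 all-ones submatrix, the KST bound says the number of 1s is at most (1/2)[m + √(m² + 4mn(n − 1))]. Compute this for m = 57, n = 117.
z(57, 117; 2, 2) ≤ (1/2)[57 + √(57² + 4·57·117·116)] = (1/2)[57 + √3097665] = 908.5092

Kővári–Sós–Turán: let r_1, ..., r_57 be the row sums and z = Σ r_i the total number of 1s. Each pair of columns can share at most one row with both entries 1 (else a 2×2 all-ones block appears), so Σ_i C(r_i, 2) ≤ C(117, 2) = 6786. By convexity Σ_i C(r_i, 2) ≥ 57·C(z/57, 2) = z(z − 57)/(2·57), giving z² − 57z − 57·117·116 ≤ 0 and hence z ≤ (1/2)[57 + √(3249 + 4·773604)] = (1/2)[57 + √3097665] ≈ (1/2)(57 + 1760.0185) = 908.5092.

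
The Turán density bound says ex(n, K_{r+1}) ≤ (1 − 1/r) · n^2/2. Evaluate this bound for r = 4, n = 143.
Turán density bound = (3/4) · 143^2/2 = 61347/8 ≈ 7668.375

Turán's theorem: ex(n, K_{r+1}) is achieved by the complete r-partite Turán graph T(n, r) with parts as balanced as possible, and is at most (1 − 1/r) · n^2/2. For r = 4, n = 143: the density bound is (3/4) · 20449/2 = 61347/8 ≈ 7668.375. The integer-valued extremum is e(T(143, 4)) = 7668, which is strictly less than the density bound 61347/8 since 4 ∤ 143 (the parts of T(143, 4) cannot all be equal).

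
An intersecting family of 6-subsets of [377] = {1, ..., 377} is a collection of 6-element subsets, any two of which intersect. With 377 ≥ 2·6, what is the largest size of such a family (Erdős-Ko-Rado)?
max |F| = C(376, 5) = 60976324200

Erdős-Ko-Rado (1961): when n ≥ 2k, max |F| = C(n−1, k−1). The bound is attained by the star {A : i ∈ A} for any fixed i ∈ [n]. Here C(377−1, 6−1) = C(376, 5) = 60976324200.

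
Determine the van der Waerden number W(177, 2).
W(177, 2) = 177 + 1 = 178

A 2-term AP is any pair of integers, so a monochromatic 2-AP exists iff some colour is used at least twice. With 177 colours, the colouring i ↦ i on {1, ..., 177} uses each colour once, avoiding any monochromatic pair, so W(177, 2) > 177. For {1, ..., 178}, pigeonhole forces two integers of the same colour, which form a monochromatic 2-AP. Hence W(177, 2) = 178.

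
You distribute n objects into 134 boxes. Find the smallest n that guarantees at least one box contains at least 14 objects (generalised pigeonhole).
n = (14 − 1)·134 + 1 = 1743

By the generalised pigeonhole principle, to guarantee some box contains ≥ r objects we need more than (r − 1) · k objects total. Threshold: n = (r − 1) · k + 1. With r = 14 and k = 134: n = 13 · 134 + 1 = 1742 + 1 = 1743. For n = 1742 = 13 · 134, we can put exactly 13 objects in every box, avoiding 14 in any single one — so 1743 is tight.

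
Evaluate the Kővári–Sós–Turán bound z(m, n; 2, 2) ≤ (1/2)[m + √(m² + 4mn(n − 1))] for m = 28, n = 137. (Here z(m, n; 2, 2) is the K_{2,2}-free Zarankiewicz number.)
z(28, 137; 2, 2) ≤ (1/2)[28 + √(28² + 4·28·137·136)] = (1/2)[28 + √2087568] = 736.4209

Kővári–Sós–Turán: let r_1, ..., r_28 be the row sums and z = Σ r_i the total number of 1s. Each pair of columns can share at most one row with both entries 1 (else a 2×2 all-ones block appears), so Σ_i C(r_i, 2) ≤ C(137, 2) = 9316. By convexity Σ_i C(r_i, 2) ≥ 28·C(z/28, 2) = z(z − 28)/(2·28), giving z² − 28z − 28·137·136 ≤ 0 and hence z ≤ (1/2)[28 + √(784 + 4·521696)] = (1/2)[28 + √2087568] ≈ (1/2)(28 + 1444.8419) = 736.4209.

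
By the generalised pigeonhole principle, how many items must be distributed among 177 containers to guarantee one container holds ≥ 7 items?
n = (7 − 1)·177 + 1 = 1063

By the generalised pigeonhole principle, to guarantee some box contains ≥ r objects we need more than (r − 1) · k objects total. Threshold: n = (r − 1) · k + 1. With r = 7 and k = 177: n = 6 · 177 + 1 = 1062 + 1 = 1063. For n = 1062 = 6 · 177, we can put exactly 6 objects in every box, avoiding 7 in any single one — so 1063 is tight.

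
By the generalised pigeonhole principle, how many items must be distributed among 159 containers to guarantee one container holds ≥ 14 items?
n = (14 − 1)·159 + 1 = 2068

By the generalised pigeonhole principle, to guarantee some box contains ≥ r objects we need more than (r − 1) · k objects total. Threshold: n = (r − 1) · k + 1. With r = 14 and k = 159: n = 13 · 159 + 1 = 2067 + 1 = 2068. For n = 2067 = 13 · 159, we can put exactly 13 objects in every box, avoiding 14 in any single one — so 2068 is tight.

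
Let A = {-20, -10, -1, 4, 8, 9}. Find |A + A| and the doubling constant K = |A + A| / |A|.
K = |A + A| / |A| = 18/6 = 3

Enumerate A + A = {a + b : a, b ∈ A}. With |A| = 6, there are |A|^2 = 36 ordered sum pairs; collecting distinct values, A + A = {-40, -30, -21, -20, -16, -12, -11, -6, -2, -1, 3, 7, 8, 12, 13, 16, 17, 18}, so |A + A| = 18. Thus K = 18/6 = 3. For comparison, the minimum possible |A + A| over all 6-element sets is 2·6 − 1 = 11 (so min K = 11/6), attained only by arithmetic progressions.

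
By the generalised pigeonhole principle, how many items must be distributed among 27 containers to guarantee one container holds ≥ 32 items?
n = (32 − 1)·27 + 1 = 838

By the generalised pigeonhole principle, to guarantee some box contains ≥ r objects we need more than (r − 1) · k objects total. Threshold: n = (r − 1) · k + 1. With r = 32 and k = 27: n = 31 · 27 + 1 = 837 + 1 = 838. For n = 837 = 31 · 27, we can put exactly 31 objects in every box, avoiding 32 in any single one — so 838 is tight.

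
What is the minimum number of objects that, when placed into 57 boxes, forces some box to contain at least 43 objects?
n = (43 − 1)·57 + 1 = 2395

By the generalised pigeonhole principle, to guarantee some box contains ≥ r objects we need more than (r − 1) · k objects total. Threshold: n = (r − 1) · k + 1. With r = 43 and k = 57: n = 42 · 57 + 1 = 2394 + 1 = 2395. For n = 2394 = 42 · 57, we can put exactly 42 objects in every box, avoiding 43 in any single one — so 2395 is tight.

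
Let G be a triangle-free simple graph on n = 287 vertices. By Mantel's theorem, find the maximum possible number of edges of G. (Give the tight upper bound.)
ex(287, K_3) = ⌊287^2/4⌋ = 20592

Mantel (1907): a triangle-free graph on n vertices has at most ⌊n^2/4⌋ edges, with equality for the complete bipartite graph K_{⌊n/2⌋, ⌈n/2⌉}. For n = 287: ⌊287^2/4⌋ = ⌊82369/4⌋ = 20592. The extremal graph is K_{143, 144}, which has 143·144 = 20592 edges.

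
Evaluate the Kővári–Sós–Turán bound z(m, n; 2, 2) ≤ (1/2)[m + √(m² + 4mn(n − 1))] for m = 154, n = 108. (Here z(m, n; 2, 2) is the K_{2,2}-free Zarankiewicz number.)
z(154, 108; 2, 2) ≤ (1/2)[154 + √(154² + 4·154·108·107)] = (1/2)[154 + √7142212] = 1413.2459

Kővári–Sós–Turán: let r_1, ..., r_154 be the row sums and z = Σ r_i the total number of 1s. Each pair of columns can share at most one row with both entries 1 (else a 2×2 all-ones block appears), so Σ_i C(r_i, 2) ≤ C(108, 2) = 5778. By convexity Σ_i C(r_i, 2) ≥ 154·C(z/154, 2) = z(z − 154)/(2·154), giving z² − 154z − 154·108·107 ≤ 0 and hence z ≤ (1/2)[154 + √(23716 + 4·1779624)] = (1/2)[154 + √7142212] ≈ (1/2)(154 + 2672.4917) = 1413.2459.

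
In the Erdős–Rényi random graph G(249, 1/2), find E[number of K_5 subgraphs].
E[# K_5] = C(249, 5) · (1/2)^C(5, 2) = 7660690674 / 2^10 = 3830345337/512 ≈ 7481143.236328

For each 5-subset S of vertices (there are C(249, 5) = 7660690674 such S), let X_S = 1 if S induces a K_5 (all C(5, 2) = 10 edges present). Then P(X_S = 1) = (1/2)^10 = 1/1024. By linearity of expectation, E[# K_5] = C(249, 5) · (1/2)^10 = 7660690674 / 1024 = 3830345337/512 ≈ 7481143.236328.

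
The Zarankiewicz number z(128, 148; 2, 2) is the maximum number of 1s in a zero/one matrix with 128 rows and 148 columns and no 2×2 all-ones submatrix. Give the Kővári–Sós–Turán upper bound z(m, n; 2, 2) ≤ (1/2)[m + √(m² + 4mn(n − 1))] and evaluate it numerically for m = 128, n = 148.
z(128, 148; 2, 2) ≤ (1/2)[128 + √(128² + 4·128·148·147)] = (1/2)[128 + √11155456] = 1733.9892

Kővári–Sós–Turán: let r_1, ..., r_128 be the row sums and z = Σ r_i the total number of 1s. Each pair of columns can share at most one row with both entries 1 (else a 2×2 all-ones block appears), so Σ_i C(r_i, 2) ≤ C(148, 2) = 10878. By convexity Σ_i C(r_i, 2) ≥ 128·C(z/128, 2) = z(z − 128)/(2·128), giving z² − 128z − 128·148·147 ≤ 0 and hence z ≤ (1/2)[128 + √(16384 + 4·2784768)] = (1/2)[128 + √11155456] ≈ (1/2)(128 + 3339.9784) = 1733.9892.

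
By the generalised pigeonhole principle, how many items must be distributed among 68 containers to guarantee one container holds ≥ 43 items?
n = (43 − 1)·68 + 1 = 2857

By the generalised pigeonhole principle, to guarantee some box contains ≥ r objects we need more than (r − 1) · k objects total. Threshold: n = (r − 1) · k + 1. With r = 43 and k = 68: n = 42 · 68 + 1 = 2856 + 1 = 2857. For n = 2856 = 42 · 68, we can put exactly 42 objects in every box, avoiding 43 in any single one — so 2857 is tight.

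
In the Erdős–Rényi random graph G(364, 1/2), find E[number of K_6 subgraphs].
E[# K_6] = C(364, 6) · (1/2)^C(6, 2) = 3099475687308 / 2^15 = 774868921827/8192 ≈ 94588491.433960

For each 6-subset S of vertices (there are C(364, 6) = 3099475687308 such S), let X_S = 1 if S induces a K_6 (all C(6, 2) = 15 edges present). Then P(X_S = 1) = (1/2)^15 = 1/32768. By linearity of expectation, E[# K_6] = C(364, 6) · (1/2)^15 = 3099475687308 / 32768 = 774868921827/8192 ≈ 94588491.433960.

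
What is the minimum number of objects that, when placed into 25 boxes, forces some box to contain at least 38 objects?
n = (38 − 1)·25 + 1 = 926

By the generalised pigeonhole principle, to guarantee some box contains ≥ r objects we need more than (r − 1) · k objects total. Threshold: n = (r − 1) · k + 1. With r = 38 and k = 25: n = 37 · 25 + 1 = 925 + 1 = 926. For n = 925 = 37 · 25, we can put exactly 37 objects in every box, avoiding 38 in any single one — so 926 is tight.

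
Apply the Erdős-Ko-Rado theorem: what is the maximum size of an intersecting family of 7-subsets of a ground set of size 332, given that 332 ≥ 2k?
max |F| = C(331, 6) = 1745197296766

Erdős-Ko-Rado (1961): when n ≥ 2k, max |F| = C(n−1, k−1). The bound is attained by the star {A : i ∈ A} for any fixed i ∈ [n]. Here C(332−1, 7−1) = C(331, 6) = 1745197296766.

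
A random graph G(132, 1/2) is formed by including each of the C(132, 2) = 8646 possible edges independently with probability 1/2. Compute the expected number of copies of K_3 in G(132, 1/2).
E[# K_3] = C(132, 3) · (1/2)^C(3, 2) = 374660 / 2^3 = 93665/2 = 46832.5

For each 3-subset S of vertices (there are C(132, 3) = 374660 such S), let X_S = 1 if S induces a K_3 (all C(3, 2) = 3 edges present). Then P(X_S = 1) = (1/2)^3 = 1/8. By linearity of expectation, E[# K_3] = C(132, 3) · (1/2)^3 = 374660 / 8 = 93665/2 = 46832.5.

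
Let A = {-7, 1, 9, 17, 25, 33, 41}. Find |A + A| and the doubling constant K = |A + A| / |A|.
K = |A + A| / |A| = 13/7

Enumerate A + A = {a + b : a, b ∈ A}. With |A| = 7, there are |A|^2 = 49 ordered sum pairs; collecting distinct values, A + A = {-14, -6, 2, 10, 18, 26, 34, 42, 50, 58, 66, 74, 82}, so |A + A| = 13. Thus K = 13/7. Here |A + A| = 2|A| − 1 = 13, the minimum possible — so K = 13/7 is minimal, which holds iff A is an arithmetic progression.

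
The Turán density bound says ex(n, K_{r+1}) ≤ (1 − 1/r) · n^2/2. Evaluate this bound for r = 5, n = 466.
Turán density bound = (4/5) · 466^2/2 = 434312/5 ≈ 86862.4

Turán's theorem: ex(n, K_{r+1}) is achieved by the complete r-partite Turán graph T(n, r) with parts as balanced as possible, and is at most (1 − 1/r) · n^2/2. For r = 5, n = 466: the density bound is (4/5) · 217156/2 = 434312/5 ≈ 86862.4. The integer-valued extremum is e(T(466, 5)) = 86862, which is strictly less than the density bound 434312/5 since 5 ∤ 466 (the parts of T(466, 5) cannot all be equal).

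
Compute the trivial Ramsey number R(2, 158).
R(2, 158) = 158

R(2, k) = k for all k ≥ 2: in a 2-colouring of K_k, either some edge is red (a red K_2) or all edges are blue (a blue K_k). And K_{157} coloured all-blue has no blue K_158, so R(2, 158) > 157. Hence R(2, 158) = 158.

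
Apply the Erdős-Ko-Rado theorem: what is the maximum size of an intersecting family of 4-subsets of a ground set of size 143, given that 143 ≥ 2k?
max |F| = C(142, 3) = 467180

Erdős-Ko-Rado (1961): when n ≥ 2k, max |F| = C(n−1, k−1). The bound is attained by the star {A : i ∈ A} for any fixed i ∈ [n]. Here C(143−1, 4−1) = C(142, 3) = 467180.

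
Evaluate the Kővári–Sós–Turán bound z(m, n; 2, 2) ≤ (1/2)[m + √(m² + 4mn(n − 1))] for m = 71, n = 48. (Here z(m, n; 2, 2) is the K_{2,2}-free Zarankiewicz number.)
z(71, 48; 2, 2) ≤ (1/2)[71 + √(71² + 4·71·48·47)] = (1/2)[71 + √645745] = 437.2913

Kővári–Sós–Turán: let r_1, ..., r_71 be the row sums and z = Σ r_i the total number of 1s. Each pair of columns can share at most one row with both entries 1 (else a 2×2 all-ones block appears), so Σ_i C(r_i, 2) ≤ C(48, 2) = 1128. By convexity Σ_i C(r_i, 2) ≥ 71·C(z/71, 2) = z(z − 71)/(2·71), giving z² − 71z − 71·48·47 ≤ 0 and hence z ≤ (1/2)[71 + √(5041 + 4·160176)] = (1/2)[71 + √645745] ≈ (1/2)(71 + 803.5826) = 437.2913.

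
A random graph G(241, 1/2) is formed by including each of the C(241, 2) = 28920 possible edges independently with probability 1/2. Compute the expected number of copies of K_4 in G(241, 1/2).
E[# K_4] = C(241, 4) · (1/2)^C(4, 2) = 137085620 / 2^6 = 34271405/16 = 2141962.8125

For each 4-subset S of vertices (there are C(241, 4) = 137085620 such S), let X_S = 1 if S induces a K_4 (all C(4, 2) = 6 edges present). Then P(X_S = 1) = (1/2)^6 = 1/64. By linearity of expectation, E[# K_4] = C(241, 4) · (1/2)^6 = 137085620 / 64 = 34271405/16 = 2141962.8125.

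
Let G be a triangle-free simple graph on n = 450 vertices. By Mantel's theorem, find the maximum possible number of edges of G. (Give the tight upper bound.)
ex(450, K_3) = ⌊450^2/4⌋ = 50625

Mantel (1907): a triangle-free graph on n vertices has at most ⌊n^2/4⌋ edges, with equality for the complete bipartite graph K_{⌊n/2⌋, ⌈n/2⌉}. For n = 450: ⌊450^2/4⌋ = ⌊202500/4⌋ = 50625. The extremal graph is K_{225, 225}, which has 225·225 = 50625 edges.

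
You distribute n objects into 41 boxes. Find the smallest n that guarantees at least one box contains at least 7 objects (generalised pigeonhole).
n = (7 − 1)·41 + 1 = 247

By the generalised pigeonhole principle, to guarantee some box contains ≥ r objects we need more than (r − 1) · k objects total. Threshold: n = (r − 1) · k + 1. With r = 7 and k = 41: n = 6 · 41 + 1 = 246 + 1 = 247. For n = 246 = 6 · 41, we can put exactly 6 objects in every box, avoiding 7 in any single one — so 247 is tight.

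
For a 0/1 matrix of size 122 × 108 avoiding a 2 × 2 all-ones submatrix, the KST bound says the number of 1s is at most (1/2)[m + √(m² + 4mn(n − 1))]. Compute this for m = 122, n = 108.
z(122, 108; 2, 2) ≤ (1/2)[122 + √(122² + 4·122·108·107)] = (1/2)[122 + √5654212] = 1249.9294

Kővári–Sós–Turán: let r_1, ..., r_122 be the row sums and z = Σ r_i the total number of 1s. Each pair of columns can share at most one row with both entries 1 (else a 2×2 all-ones block appears), so Σ_i C(r_i, 2) ≤ C(108, 2) = 5778. By convexity Σ_i C(r_i, 2) ≥ 122·C(z/122, 2) = z(z − 122)/(2·122), giving z² − 122z − 122·108·107 ≤ 0 and hence z ≤ (1/2)[122 + √(14884 + 4·1409832)] = (1/2)[122 + √5654212] ≈ (1/2)(122 + 2377.8587) = 1249.9294.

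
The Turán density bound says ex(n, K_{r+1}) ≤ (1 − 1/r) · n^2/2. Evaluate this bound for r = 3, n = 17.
Turán density bound = (2/3) · 17^2/2 = 289/3 ≈ 96.3333

Turán's theorem: ex(n, K_{r+1}) is achieved by the complete r-partite Turán graph T(n, r) with parts as balanced as possible, and is at most (1 − 1/r) · n^2/2. For r = 3, n = 17: the density bound is (2/3) · 289/2 = 289/3 ≈ 96.3333. The integer-valued extremum is e(T(17, 3)) = 96, which is strictly less than the density bound 289/3 since 3 ∤ 17 (the parts of T(17, 3) cannot all be equal).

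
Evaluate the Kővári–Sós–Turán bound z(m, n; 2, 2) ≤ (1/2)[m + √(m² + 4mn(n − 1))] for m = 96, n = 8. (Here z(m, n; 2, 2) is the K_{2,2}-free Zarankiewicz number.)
z(96, 8; 2, 2) ≤ (1/2)[96 + √(96² + 4·96·8·7)] = (1/2)[96 + √30720] = 135.6356

Kővári–Sós–Turán: let r_1, ..., r_96 be the row sums and z = Σ r_i the total number of 1s. Each pair of columns can share at most one row with both entries 1 (else a 2×2 all-ones block appears), so Σ_i C(r_i, 2) ≤ C(8, 2) = 28. By convexity Σ_i C(r_i, 2) ≥ 96·C(z/96, 2) = z(z − 96)/(2·96), giving z² − 96z − 96·8·7 ≤ 0 and hence z ≤ (1/2)[96 + √(9216 + 4·5376)] = (1/2)[96 + √30720] ≈ (1/2)(96 + 175.2712) = 135.6356.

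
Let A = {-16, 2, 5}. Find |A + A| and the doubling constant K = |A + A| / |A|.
K = |A + A| / |A| = 6/3 = 2

Enumerate A + A = {a + b : a, b ∈ A}. With |A| = 3, there are |A|^2 = 9 ordered sum pairs; collecting distinct values, A + A = {-32, -14, -11, 4, 7, 10}, so |A + A| = 6. Thus K = 6/3 = 2. For comparison, the minimum possible |A + A| over all 3-element sets is 2·3 − 1 = 5 (so min K = 5/3), attained only by arithmetic progressions.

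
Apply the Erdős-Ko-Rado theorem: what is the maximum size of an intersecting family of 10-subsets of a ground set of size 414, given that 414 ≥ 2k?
max |F| = C(413, 9) = 882406808776026765

The Erdős-Ko-Rado theorem states: for n ≥ 2k, an intersecting family of k-subsets of an n-element set has size at most C(n − 1, k − 1), with equality for 'star' families {A ⊆ [n] : |A| = k, i ∈ A} (fix an element i). For n = 414, k = 10: C(413, 9) = 882406808776026765.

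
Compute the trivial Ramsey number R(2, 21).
R(2, 21) = 21

R(2, k) = k for all k ≥ 2: in a 2-colouring of K_k, either some edge is red (a red K_2) or all edges are blue (a blue K_k). And K_{20} coloured all-blue has no blue K_21, so R(2, 21) > 20. Hence R(2, 21) = 21.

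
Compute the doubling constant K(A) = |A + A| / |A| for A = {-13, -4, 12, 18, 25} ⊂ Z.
K = |A + A| / |A| = 15/5 = 3

Enumerate A + A = {a + b : a, b ∈ A}. With |A| = 5, there are |A|^2 = 25 ordered sum pairs; collecting distinct values, A + A = {-26, -17, -8, -1, 5, 8, 12, 14, 21, 24, 30, 36, 37, 43, 50}, so |A + A| = 15. Thus K = 15/5 = 3. For comparison, the minimum possible |A + A| over all 5-element sets is 2·5 − 1 = 9 (so min K = 9/5), attained only by arithmetic progressions.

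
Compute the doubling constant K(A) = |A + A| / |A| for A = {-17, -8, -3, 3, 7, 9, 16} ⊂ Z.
K = |A + A| / |A| = 26/7

Enumerate A + A = {a + b : a, b ∈ A}. With |A| = 7, there are |A|^2 = 49 ordered sum pairs; collecting distinct values, A + A = {-34, -25, -20, -16, -14, -11, -10, -8, -6, -5, -1, 0, 1, 4, 6, 8, 10, 12, 13, 14, 16, 18, 19, 23, 25, 32}, so |A + A| = 26. Thus K = 26/7. For comparison, the minimum possible |A + A| over all 7-element sets is 2·7 − 1 = 13 (so min K = 13/7), attained only by arithmetic progressions.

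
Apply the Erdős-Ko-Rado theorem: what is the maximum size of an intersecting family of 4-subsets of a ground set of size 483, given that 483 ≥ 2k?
max |F| = C(482, 3) = 18547360

Erdős-Ko-Rado (1961): when n ≥ 2k, max |F| = C(n−1, k−1). The bound is attained by the star {A : i ∈ A} for any fixed i ∈ [n]. Here C(483−1, 4−1) = C(482, 3) = 18547360.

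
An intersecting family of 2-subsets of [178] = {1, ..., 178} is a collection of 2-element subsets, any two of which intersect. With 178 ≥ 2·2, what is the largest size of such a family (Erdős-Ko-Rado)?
max |F| = C(177, 1) = 177

Erdős-Ko-Rado (1961): when n ≥ 2k, max |F| = C(n−1, k−1). The bound is attained by the star {A : i ∈ A} for any fixed i ∈ [n]. Here C(178−1, 2−1) = C(177, 1) = 177.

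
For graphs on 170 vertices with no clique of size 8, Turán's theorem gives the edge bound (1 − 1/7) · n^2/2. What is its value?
Turán density bound = (6/7) · 170^2/2 = 86700/7 ≈ 12385.7143

Turán's theorem: ex(n, K_{r+1}) is achieved by the complete r-partite Turán graph T(n, r) with parts as balanced as possible, and is at most (1 − 1/r) · n^2/2. For r = 7, n = 170: the density bound is (6/7) · 28900/2 = 86700/7 ≈ 12385.7143. The integer-valued extremum is e(T(170, 7)) = 12385, which is strictly less than the density bound 86700/7 since 7 ∤ 170 (the parts of T(170, 7) cannot all be equal).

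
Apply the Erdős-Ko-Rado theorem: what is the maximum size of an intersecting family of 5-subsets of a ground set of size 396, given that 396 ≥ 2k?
max |F| = C(395, 4) = 998988970

The Erdős-Ko-Rado theorem states: for n ≥ 2k, an intersecting family of k-subsets of an n-element set has size at most C(n − 1, k − 1), with equality for 'star' families {A ⊆ [n] : |A| = k, i ∈ A} (fix an element i). For n = 396, k = 5: C(395, 4) = 998988970.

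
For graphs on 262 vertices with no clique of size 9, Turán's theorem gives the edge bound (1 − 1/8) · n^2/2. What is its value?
Turán density bound = (7/8) · 262^2/2 = 120127/4 ≈ 30031.75

Turán's theorem: ex(n, K_{r+1}) is achieved by the complete r-partite Turán graph T(n, r) with parts as balanced as possible, and is at most (1 − 1/r) · n^2/2. For r = 8, n = 262: the density bound is (7/8) · 68644/2 = 120127/4 ≈ 30031.75. The integer-valued extremum is e(T(262, 8)) = 30031, which is strictly less than the density bound 120127/4 since 8 ∤ 262 (the parts of T(262, 8) cannot all be equal).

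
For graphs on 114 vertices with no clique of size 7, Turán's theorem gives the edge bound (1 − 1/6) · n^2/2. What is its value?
Turán density bound = (5/6) · 114^2/2 = 5415

Turán's theorem: ex(n, K_{r+1}) is achieved by the complete r-partite Turán graph T(n, r) with parts as balanced as possible, and is at most (1 − 1/r) · n^2/2. For r = 6, n = 114: the density bound is (5/6) · 12996/2 = 5415. Since 6 ∣ 114, the Turán graph T(114, 6) has parts of equal size 19, and its edge count e(T(114, 6)) = 5415 attains the density bound exactly.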